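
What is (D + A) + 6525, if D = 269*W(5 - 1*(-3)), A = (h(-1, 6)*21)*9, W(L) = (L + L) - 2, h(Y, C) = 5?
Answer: 11236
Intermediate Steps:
W(L) = -2 + 2*L (W(L) = 2*L - 2 = -2 + 2*L)
A = 945 (A = (5*21)*9 = 105*9 = 945)
D = 3766 (D = 269*(-2 + 2*(5 - 1*(-3))) = 269*(-2 + 2*(5 + 3)) = 269*(-2 + 2*8) = 269*(-2 + 16) = 269*14 = 3766)
(D + A) + 6525 = (3766 + 945) + 6525 = 4711 + 6525 = 11236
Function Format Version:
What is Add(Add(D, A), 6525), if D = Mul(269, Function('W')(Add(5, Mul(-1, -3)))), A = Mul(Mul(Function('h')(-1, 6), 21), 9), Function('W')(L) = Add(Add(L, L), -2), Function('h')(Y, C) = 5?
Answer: 11236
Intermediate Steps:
Function('W')(L) = Add(-2, Mul(2, L)) (Function('W')(L) = Add(Mul(2, L), -2) = Add(-2, Mul(2, L)))
A = 945 (A = Mul(Mul(5, 21), 9) = Mul(105, 9) = 945)
D = 3766 (D = Mul(269, Add(-2, Mul(2, Add(5, Mul(-1, -3))))) = Mul(269, Add(-2, Mul(2, Add(5, 3)))) = Mul(269, Add(-2, Mul(2, 8))) = Mul(269, Add(-2, 16)) = Mul(269, 14) = 3766)
Add(Add(D, A), 6525) = Add(Add(3766, 945), 6525) = Add(4711, 6525) = 11236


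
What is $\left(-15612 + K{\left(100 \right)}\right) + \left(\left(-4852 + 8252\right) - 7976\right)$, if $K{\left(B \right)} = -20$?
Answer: $-20208$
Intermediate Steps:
$\left(-15612 + K{\left(100 \right)}\right) + \left(\left(-4852 + 8252\right) - 7976\right) = \left(-15612 - 20\right) + \left(\left(-4852 + 8252\right) - 7976\right) = -15632 + \left(3400 - 7976\right) = -15632 - 4576 = -20208$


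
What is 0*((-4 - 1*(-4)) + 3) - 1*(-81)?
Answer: 81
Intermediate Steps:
0*((-4 - 1*(-4)) + 3) - 1*(-81) = 0*((-4 + 4) + 3) + 81 = 0*(0 + 3) + 81 = 0*3 + 81 = 0 + 81 = 81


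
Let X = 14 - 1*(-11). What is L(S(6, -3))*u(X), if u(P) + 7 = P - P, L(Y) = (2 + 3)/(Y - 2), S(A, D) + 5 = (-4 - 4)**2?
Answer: -35/57 ≈ -0.61403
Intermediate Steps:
X = 25 (X = 14 + 11 = 25)
S(A, D) = 59 (S(A, D) = -5 + (-4 - 4)**2 = -5 + (-8)**2 = -5 + 64 = 59)
L(Y) = 5/(-2 + Y)
u(P) = -7 (u(P) = -7 + (P - P) = -7 + 0 = -7)
L(S(6, -3))*u(X) = (5/(-2 + 59))*(-7) = (5/57)*(-7) = -35/57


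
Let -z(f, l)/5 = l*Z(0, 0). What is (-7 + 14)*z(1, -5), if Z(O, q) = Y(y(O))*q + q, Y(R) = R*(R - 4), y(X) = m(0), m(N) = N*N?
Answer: 0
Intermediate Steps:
m(N) = N²
y(X) = 0 (y(X) = 0² = 0)
Y(R) = R*(-4 + R)
Z(O, q) = q (Z(O, q) = (0*(-4 + 0))*q + q = (0*(-4))*q + q = 0*q + q = 0 + q = q)
z(f, l) = 0 (z(f, l) = -5*l*0 = -5*0 = 0)
(-7 + 14)*z(1, -5) = (-7 + 14)*0 = 7*0 = 0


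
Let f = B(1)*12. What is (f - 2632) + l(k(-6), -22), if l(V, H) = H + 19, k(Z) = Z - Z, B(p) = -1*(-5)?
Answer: -2575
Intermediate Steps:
B(p) = 5
k(Z) = 0
f = 60 (f = 5*12 = 60)
l(V, H) = 19 + H
(f - 2632) + l(k(-6), -22) = (60 - 2632) + (19 - 22) = -2572 - 3 = -2575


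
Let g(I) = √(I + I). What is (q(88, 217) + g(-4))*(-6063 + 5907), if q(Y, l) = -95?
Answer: 14820 - 312*I*√2 ≈ 14820.0 - 441.23*I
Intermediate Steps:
g(I) = √2*√I (g(I) = √(2*I) = √2*√I)
(q(88, 217) + g(-4))*(-6063 + 5907) = (-95 + √2*√(-4))*(-6063 + 5907) = (-95 + √2*(2*I))*(-156) = (-95 + 2*I*√2)*(-156) = 14820 - 312*I*√2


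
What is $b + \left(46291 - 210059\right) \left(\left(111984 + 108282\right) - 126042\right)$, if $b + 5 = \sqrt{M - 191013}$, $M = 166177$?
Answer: $-15430876037 + 2 i \sqrt{6209} \approx -1.5431 \cdot 10^{10} + 157.59 i$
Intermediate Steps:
$b = -5 + 2 i \sqrt{6209}$ ($b = -5 + \sqrt{166177 - 191013} = -5 + \sqrt{-24836} = -5 + 2 i \sqrt{6209} \approx -5.0 + 157.59 i$)
$b + \left(46291 - 210059\right) \left(\left(111984 + 108282\right) - 126042\right) = \left(-5 + 2 i \sqrt{6209}\right) + \left(46291 - 210059\right) \left(\left(111984 + 108282\right) - 126042\right) = \left(-5 + 2 i \sqrt{6209}\right) - 163768 \left(220266 - 126042\right) = \left(-5 + 2 i \sqrt{6209}\right) - 15430876032 = -15430876037 + 2 i \sqrt{6209}$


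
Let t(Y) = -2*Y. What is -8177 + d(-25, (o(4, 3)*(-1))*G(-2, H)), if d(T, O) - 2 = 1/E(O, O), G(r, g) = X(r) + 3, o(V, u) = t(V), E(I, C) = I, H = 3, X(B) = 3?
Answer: -392399/48 ≈ -8175.0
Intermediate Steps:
o(V, u) = -2*V
G(r, g) = 6 (G(r, g) = 3 + 3 = 6)
d(T, O) = 2 + 1/O
-8177 + d(-25, (o(4, 3)*(-1))*G(-2, H)) = -8177 + (2 + 1/((-2*4*(-1))*6)) = -8177 + (2 + 1/(-8*(-1)*6)) = -8177 + (2 + 1/(8*6)) = -8177 + (2 + 1/48) = -8177 + 97/48 = -392399/48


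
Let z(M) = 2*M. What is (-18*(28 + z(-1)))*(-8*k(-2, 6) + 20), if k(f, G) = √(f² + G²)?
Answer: -9360 + 7488*√10 ≈ 14319.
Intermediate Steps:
k(f, G) = √(G² + f²)
(-18*(28 + z(-1)))*(-8*k(-2, 6) + 20) = (-18*(28 + 2*(-1)))*(-8*√(6² + (-2)²) + 20) = (-18*(28 - 2))*(-8*√(36 + 4) + 20) = (-18*26)*(-16*√10 + 20) = -468*(-16*√10 + 20) = -468*(20 - 16*√10) = -9360 + 7488*√10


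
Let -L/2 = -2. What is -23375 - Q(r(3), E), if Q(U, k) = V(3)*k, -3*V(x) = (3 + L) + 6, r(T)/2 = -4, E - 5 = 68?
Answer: -69176/3 ≈ -23059.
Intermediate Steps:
E = 73 (E = 5 + 68 = 73)
L = 4 (L = -2*(-2) = 4)
r(T) = -8 (r(T) = 2*(-4) = -8)
V(x) = -13/3 (V(x) = -((3 + 4) + 6)/3 = -(7 + 6)/3 = -1/3*13 = -13/3)
Q(U, k) = -13*k/3
-23375 - Q(r(3), E) = -23375 - (-13)*73/3 = -23375 - 1*(-949/3) = -23375 + 949/3 = -69176/3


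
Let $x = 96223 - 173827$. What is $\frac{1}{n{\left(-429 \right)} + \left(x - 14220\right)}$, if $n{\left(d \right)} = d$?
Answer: $- \frac{1}{92253} \approx -1.084 \cdot 10^{-5}$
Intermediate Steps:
$x = -77604$ ($x = 96223 - 173827 = -77604$)
$\frac{1}{n{\left(-429 \right)} + \left(x - 14220\right)} = \frac{1}{-429 - 91824} = \frac{1}{-92253} = - \frac{1}{92253}$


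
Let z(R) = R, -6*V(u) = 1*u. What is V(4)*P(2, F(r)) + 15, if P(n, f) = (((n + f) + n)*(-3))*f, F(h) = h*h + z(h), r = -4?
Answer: 399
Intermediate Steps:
V(u) = -u/6
F(h) = h + h² (F(h) = h*h + h = h² + h = h + h²)
P(n, f) = f*(-6*n - 3*f) (P(n, f) = (((f + n) + n)*(-3))*f = ((f + 2*n)*(-3))*f = (-6*n - 3*f)*f = f*(-6*n - 3*f))
V(4)*P(2, F(r)) + 15 = (-⅙*4)*(-3*(-4*(1 - 4))*(-4*(1 - 4) + 2*2)) + 15 = -(-2)*(-4*(-3))*(-4*(-3) + 4) + 15 = -(-2)*12*(12 + 4) + 15 = -(-2)*12*16 + 15 = -⅔*(-576) + 15 = 384 + 15 = 399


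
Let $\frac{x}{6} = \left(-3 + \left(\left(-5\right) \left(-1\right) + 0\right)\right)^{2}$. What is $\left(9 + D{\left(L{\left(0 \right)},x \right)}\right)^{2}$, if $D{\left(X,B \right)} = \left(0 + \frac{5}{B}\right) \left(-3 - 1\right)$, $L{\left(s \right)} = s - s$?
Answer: $\frac{2401}{36} \approx 66.694$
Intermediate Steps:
$L{\left(s \right)} = 0$
$x = 24$ ($x = 6 \left(-3 + \left(\left(-5\right) \left(-1\right) + 0\right)\right)^{2} = 6 \left(-3 + \left(5 + 0\right)\right)^{2} = 6 \left(-3 + 5\right)^{2} = 6 \cdot 2^{2} = 6 \cdot 4 = 24$)
$D{\left(X,B \right)} = - \frac{20}{B}$ ($D{\left(X,B \right)} = \frac{5}{B} \left(-4\right) = - \frac{20}{B}$)
$\left(9 + D{\left(L{\left(0 \right)},x \right)}\right)^{2} = \left(9 - \frac{20}{24}\right)^{2} = \left(9 - \frac{5}{6}\right)^{2} = \left(\frac{49}{6}\right)^{2} = \frac{2401}{36}$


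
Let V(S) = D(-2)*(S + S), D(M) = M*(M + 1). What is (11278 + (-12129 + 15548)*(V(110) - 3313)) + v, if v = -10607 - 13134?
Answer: -9835250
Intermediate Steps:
D(M) = M*(1 + M)
v = -23741
V(S) = 4*S (V(S) = (-2*(1 - 2))*(S + S) = (-2*(-1))*(2*S) = 2*(2*S) = 4*S)
(11278 + (-12129 + 15548)*(V(110) - 3313)) + v = (11278 + (-12129 + 15548)*(4*110 - 3313)) - 23741 = (11278 + 3419*(440 - 3313)) - 23741 = (11278 + 3419*(-2873)) - 23741 = (11278 - 9822787) - 23741 = -9811509 - 23741 = -9835250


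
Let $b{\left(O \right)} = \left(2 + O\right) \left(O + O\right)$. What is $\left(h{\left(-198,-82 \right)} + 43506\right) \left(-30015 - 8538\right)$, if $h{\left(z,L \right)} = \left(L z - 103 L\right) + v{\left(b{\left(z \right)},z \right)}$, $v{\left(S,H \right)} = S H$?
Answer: $589852418340$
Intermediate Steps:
$b{\left(O \right)} = 2 O \left(2 + O\right)$ ($b{\left(O \right)} = \left(2 + O\right) 2 O = 2 O \left(2 + O\right)$)
$v{\left(S,H \right)} = H S$
$h{\left(z,L \right)} = - 103 L + L z + 2 z^{2} \left(2 + z\right)$ ($h{\left(z,L \right)} = \left(L z - 103 L\right) + z 2 z \left(2 + z\right) = \left(- 103 L + L z\right) + 2 z^{2} \left(2 + z\right) = - 103 L + L z + 2 z^{2} \left(2 + z\right)$)
$\left(h{\left(-198,-82 \right)} + 43506\right) \left(-30015 - 8538\right) = \left(\left(\left(-103\right) \left(-82\right) - -16236 + 2 \left(-198\right)^{2} \left(2 - 198\right)\right) + 43506\right) \left(-30015 - 8538\right) = \left(\left(8446 + 16236 + 2 \cdot 39204 \left(-196\right)\right) + 43506\right) \left(-38553\right) = \left(\left(8446 + 16236 - 15367968\right) + 43506\right) \left(-38553\right) = \left(-15343286 + 43506\right) \left(-38553\right) = \left(-15299780\right) \left(-38553\right) = 589852418340$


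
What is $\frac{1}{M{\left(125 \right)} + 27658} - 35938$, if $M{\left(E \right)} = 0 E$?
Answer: $- \frac{993973203}{27658} \approx -35938.0$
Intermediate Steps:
$M{\left(E \right)} = 0$
$\frac{1}{M{\left(125 \right)} + 27658} - 35938 = \frac{1}{0 + 27658} - 35938 = \frac{1}{27658} - 35938 = - \frac{993973203}{27658}$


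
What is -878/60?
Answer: -439/30 ≈ -14.633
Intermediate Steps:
-878/60 = -878*1/60 = -439/30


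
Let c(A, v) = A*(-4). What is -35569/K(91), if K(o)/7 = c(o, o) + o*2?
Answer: 35569/1274 ≈ 27.919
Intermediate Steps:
c(A, v) = -4*A
K(o) = -14*o (K(o) = 7*(-4*o + o*2) = 7*(-4*o + 2*o) = 7*(-2*o) = -14*o)
-35569/K(91) = -35569/((-14*91)) = -35569/(-1274) = -35569*(-1/1274) = 35569/1274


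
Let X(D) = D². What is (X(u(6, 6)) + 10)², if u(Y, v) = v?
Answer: 2116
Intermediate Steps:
(X(u(6, 6)) + 10)² = (6² + 10)² = (36 + 10)² = 46² = 2116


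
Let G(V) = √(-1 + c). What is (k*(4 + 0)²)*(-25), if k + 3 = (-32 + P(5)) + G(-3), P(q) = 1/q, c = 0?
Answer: 13920 - 400*I ≈ 13920.0 - 400.0*I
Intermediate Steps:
G(V) = I (G(V) = √(-1 + 0) = √(-1) = I)
k = -174/5 + I (k = -3 + ((-32 + 1/5) + I) = -3 + ((-32 + ⅕) + I) = -3 + (-159/5 + I) = -174/5 + I ≈ -34.8 + 1.0*I)
(k*(4 + 0)²)*(-25) = ((-174/5 + I)*(4 + 0)²)*(-25) = ((-174/5 + I)*4²)*(-25) = ((-174/5 + I)*16)*(-25) = (-2784/5 + 16*I)*(-25) = 13920 - 400*I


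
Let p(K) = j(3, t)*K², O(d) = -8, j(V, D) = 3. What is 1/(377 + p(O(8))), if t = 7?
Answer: 1/569 ≈ 0.0017575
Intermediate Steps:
p(K) = 3*K²
1/(377 + p(O(8))) = 1/(377 + 3*(-8)²) = 1/(377 + 3*64) = 1/(377 + 192) = 1/569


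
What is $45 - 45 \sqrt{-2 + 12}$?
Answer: $45 - 45 \sqrt{10} \approx -97.302$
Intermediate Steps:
$45 - 45 \sqrt{-2 + 12} = 45 - 45 \sqrt{10}$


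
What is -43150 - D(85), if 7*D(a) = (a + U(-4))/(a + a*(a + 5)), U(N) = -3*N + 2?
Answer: -2336356849/54145 ≈ -43150.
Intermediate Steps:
U(N) = 2 - 3*N
D(a) = (14 + a)/(7*(a + a*(5 + a))) (D(a) = ((a + (2 - 3*(-4)))/(a + a*(a + 5)))/7 = ((a + (2 + 12))/(a + a*(5 + a)))/7 = ((a + 14)/(a + a*(5 + a)))/7 = ((14 + a)/(a + a*(5 + a)))/7 = (14 + a)/(7*(a + a*(5 + a))))
-43150 - D(85) = -43150 - (14 + 85)/(7*85*(6 + 85)) = -43150 - 99/(7*85*91) = -43150 - 1*99/54145 = -43150 - 99/54145 = -2336356849/54145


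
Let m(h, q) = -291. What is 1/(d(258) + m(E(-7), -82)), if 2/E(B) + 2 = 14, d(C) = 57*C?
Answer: 1/14415 ≈ 6.9372e-5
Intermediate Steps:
E(B) = ⅙ (E(B) = 2/(-2 + 14) = 2/12 = 2*(1/12) = ⅙)
1/(d(258) + m(E(-7), -82)) = 1/(57*258 - 291) = 1/(14706 - 291) = 1/14415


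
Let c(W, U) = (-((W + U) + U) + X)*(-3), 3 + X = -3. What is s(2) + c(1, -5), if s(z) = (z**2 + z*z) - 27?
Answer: -28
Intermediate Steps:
X = -6 (X = -3 - 3 = -6)
c(W, U) = 18 + 3*W + 6*U (c(W, U) = (-((W + U) + U) - 6)*(-3) = (-((U + W) + U) - 6)*(-3) = (-(W + 2*U) - 6)*(-3) = ((-W - 2*U) - 6)*(-3) = (-6 - W - 2*U)*(-3) = 18 + 3*W + 6*U)
s(z) = -27 + 2*z**2 (s(z) = (z**2 + z**2) - 27 = 2*z**2 - 27 = -27 + 2*z**2)
s(2) + c(1, -5) = (-27 + 2*2**2) + (18 + 3*1 + 6*(-5)) = (-27 + 2*4) + (18 + 3 - 30) = (-27 + 8) - 9 = -19 - 9 = -28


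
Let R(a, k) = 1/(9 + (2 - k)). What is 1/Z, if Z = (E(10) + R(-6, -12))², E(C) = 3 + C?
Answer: 529/90000 ≈ 0.0058778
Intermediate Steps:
R(a, k) = 1/(11 - k)
Z = 90000/529 (Z = ((3 + 10) - 1/(-11 - 12))² = (13 - 1/(-23))² = (13 - 1*(-1/23))² = (13 + 1/23)² = (300/23)² = 90000/529 ≈ 170.13)
1/Z = 1/(90000/529) = 529/90000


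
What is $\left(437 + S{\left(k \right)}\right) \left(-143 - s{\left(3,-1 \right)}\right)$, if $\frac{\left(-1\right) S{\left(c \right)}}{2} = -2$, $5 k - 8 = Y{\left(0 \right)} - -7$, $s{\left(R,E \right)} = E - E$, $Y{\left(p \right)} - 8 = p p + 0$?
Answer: $-63063$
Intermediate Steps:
$Y{\left(p \right)} = 8 + p^{2}$ ($Y{\left(p \right)} = 8 + \left(p p + 0\right) = 8 + \left(p^{2} + 0\right) = 8 + p^{2}$)
$s{\left(R,E \right)} = 0$
$k = \frac{23}{5}$ ($k = \frac{8}{5} + \frac{\left(8 + 0^{2}\right) - -7}{5} = \frac{8}{5} + \frac{\left(8 + 0\right) + 7}{5} = \frac{8}{5} + \frac{8 + 7}{5} = \frac{8}{5} + \frac{1}{5} \cdot 15 = \frac{8}{5} + 3 = \frac{23}{5} \approx 4.6$)
$S{\left(c \right)} = 4$ ($S{\left(c \right)} = \left(-2\right) \left(-2\right) = 4$)
$\left(437 + S{\left(k \right)}\right) \left(-143 - s{\left(3,-1 \right)}\right) = \left(437 + 4\right) \left(-143 - 0\right) = 441 \left(-143 + 0\right) = 441 \left(-143\right) = -63063$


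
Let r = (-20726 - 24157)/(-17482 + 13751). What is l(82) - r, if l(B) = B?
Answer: 261059/3731 ≈ 69.970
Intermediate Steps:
r = 44883/3731 (r = -44883/(-3731) = -44883*(-1/3731) = 44883/3731 ≈ 12.030)
l(82) - r = 82 - 1*44883/3731 = 82 - 44883/3731 = 261059/3731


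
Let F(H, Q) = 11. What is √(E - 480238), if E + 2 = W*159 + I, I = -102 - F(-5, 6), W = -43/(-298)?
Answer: I*√42655230386/298 ≈ 693.06*I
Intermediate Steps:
W = 43/298 (W = -43*(-1/298) = 43/298 ≈ 0.14430)
I = -113 (I = -102 - 1*11 = -102 - 11 = -113)
E = -27433/298 (E = -2 + ((43/298)*159 - 113) = -2 + (6837/298 - 113) = -2 - 26837/298 = -27433/298 ≈ -92.057)
√(E - 480238) = √(-27433/298 - 480238) = √(-143138357/298) = I*√42655230386/298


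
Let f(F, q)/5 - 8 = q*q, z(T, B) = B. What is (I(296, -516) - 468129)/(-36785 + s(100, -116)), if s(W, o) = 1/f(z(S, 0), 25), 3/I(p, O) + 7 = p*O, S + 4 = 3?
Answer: 113154174572625/8891515534666 ≈ 12.726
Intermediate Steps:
S = -1 (S = -4 + 3 = -1)
I(p, O) = 3/(-7 + O*p) (I(p, O) = 3/(-7 + p*O) = 3/(-7 + O*p))
f(F, q) = 40 + 5*q² (f(F, q) = 40 + 5*(q*q) = 40 + 5*q²)
s(W, o) = 1/3165 (s(W, o) = 1/(40 + 5*25²) = 1/(40 + 5*625) = 1/(40 + 3125) = 1/3165)
(I(296, -516) - 468129)/(-36785 + s(100, -116)) = (3/(-7 - 516*296) - 468129)/(-36785 + 1/3165) = (3/(-7 - 152736) - 468129)/(-116424524/3165) = (3/(-152743) - 468129)*(-3165/116424524) = (3*(-1/152743) - 468129)*(-3165/116424524) = (-3/152743 - 468129)*(-3165/116424524) = -71503427850/152743*(-3165/116424524) = 113154174572625/8891515534666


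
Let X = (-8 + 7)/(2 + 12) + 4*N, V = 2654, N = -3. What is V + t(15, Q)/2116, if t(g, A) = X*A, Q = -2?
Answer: 39311217/14812 ≈ 2654.0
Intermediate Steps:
X = -169/14 (X = (-8 + 7)/(2 + 12) + 4*(-3) = -1/14 - 12 = -169/14 ≈ -12.071)
t(g, A) = -169*A/14
V + t(15, Q)/2116 = 2654 - 169/14*(-2)/2116 = 2654 + (169/7)*(1/2116) = 2654 + 169/14812 = 39311217/14812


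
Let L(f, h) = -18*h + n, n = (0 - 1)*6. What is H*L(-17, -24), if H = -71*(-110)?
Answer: 3327060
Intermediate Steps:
n = -6 (n = -1*6 = -6)
L(f, h) = -6 - 18*h (L(f, h) = -18*h - 6 = -6 - 18*h)
H = 7810
H*L(-17, -24) = 7810*(-6 - 18*(-24)) = 7810*(-6 + 432) = 7810*426 = 3327060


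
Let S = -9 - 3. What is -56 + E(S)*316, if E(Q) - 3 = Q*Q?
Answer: 46396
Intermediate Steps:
S = -12
E(Q) = 3 + Q**2 (E(Q) = 3 + Q*Q = 3 + Q**2)
-56 + E(S)*316 = -56 + (3 + (-12)**2)*316 = -56 + (3 + 144)*316 = -56 + 147*316 = -56 + 46452 = 46396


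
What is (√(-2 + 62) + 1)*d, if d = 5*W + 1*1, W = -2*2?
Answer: -19 - 38*√15 ≈ -166.17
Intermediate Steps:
W = -4
d = -19 (d = 5*(-4) + 1*1 = -20 + 1 = -19)
(√(-2 + 62) + 1)*d = (√(-2 + 62) + 1)*(-19) = (√60 + 1)*(-19) = (2*√15 + 1)*(-19) = (1 + 2*√15)*(-19) = -19 - 38*√15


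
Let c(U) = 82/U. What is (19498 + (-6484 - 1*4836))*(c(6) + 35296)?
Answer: 288762454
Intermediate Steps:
(19498 + (-6484 - 1*4836))*(c(6) + 35296) = (19498 + (-6484 - 1*4836))*(82/6 + 35296) = (19498 + (-6484 - 4836))*(82*(⅙) + 35296) = (19498 - 11320)*(41/3 + 35296) = 8178*(105929/3) = 288762454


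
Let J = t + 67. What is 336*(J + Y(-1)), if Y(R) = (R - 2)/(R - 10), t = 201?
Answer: 991536/11 ≈ 90140.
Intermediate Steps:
J = 268 (J = 201 + 67 = 268)
Y(R) = (-2 + R)/(-10 + R)
336*(J + Y(-1)) = 336*(268 + (-2 - 1)/(-10 - 1)) = 336*(268 - 3/(-11)) = 336*(268 - 1/11*(-3)) = 336*(268 + 3/11) = 336*(2951/11) = 991536/11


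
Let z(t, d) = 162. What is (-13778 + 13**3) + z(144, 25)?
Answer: -11419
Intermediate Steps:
(-13778 + 13**3) + z(144, 25) = (-13778 + 13**3) + 162 = (-13778 + 2197) + 162 = -11581 + 162 = -11419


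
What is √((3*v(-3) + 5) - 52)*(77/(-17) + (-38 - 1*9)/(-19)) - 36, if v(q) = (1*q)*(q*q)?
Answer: -36 - 5312*I*√2/323 ≈ -36.0 - 23.258*I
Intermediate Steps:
v(q) = q³ (v(q) = q*q² = q³)
√((3*v(-3) + 5) - 52)*(77/(-17) + (-38 - 1*9)/(-19)) - 36 = √((3*(-3)³ + 5) - 52)*(77/(-17) + (-38 - 1*9)/(-19)) - 36 = √((3*(-27) + 5) - 52)*(77*(-1/17) + (-38 - 9)*(-1/19)) - 36 = √((-81 + 5) - 52)*(-77/17 - 47*(-1/19)) - 36 = √(-76 - 52)*(-77/17 + 47/19) - 36 = √(-128)*(-664/323) - 36 = (8*I*√2)*(-664/323) - 36 = -5312*I*√2/323 - 36 = -36 - 5312*I*√2/323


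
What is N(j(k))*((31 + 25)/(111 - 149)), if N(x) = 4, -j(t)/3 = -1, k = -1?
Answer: -112/19 ≈ -5.8947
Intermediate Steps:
j(t) = 3 (j(t) = -3*(-1) = 3)
N(j(k))*((31 + 25)/(111 - 149)) = 4*((31 + 25)/(111 - 149)) = 4*(56/(-38)) = 4*(56*(-1/38)) = 4*(-28/19) = -112/19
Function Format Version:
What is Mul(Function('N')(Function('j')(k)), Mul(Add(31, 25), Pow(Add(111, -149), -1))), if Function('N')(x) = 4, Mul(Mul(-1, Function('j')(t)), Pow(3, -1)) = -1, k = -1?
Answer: Rational(-112, 19) ≈ -5.8947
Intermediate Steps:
Function('j')(t) = 3 (Function('j')(t) = Mul(-3, -1) = 3)
Mul(Function('N')(Function('j')(k)), Mul(Add(31, 25), Pow(Add(111, -149), -1))) = Mul(4, Mul(Add(31, 25), Pow(Add(111, -149), -1))) = Mul(4, Mul(56, Pow(-38, -1))) = Mul(4, Mul(56, Rational(-1, 38))) = Mul(4, Rational(-28, 19)) = Rational(-112, 19)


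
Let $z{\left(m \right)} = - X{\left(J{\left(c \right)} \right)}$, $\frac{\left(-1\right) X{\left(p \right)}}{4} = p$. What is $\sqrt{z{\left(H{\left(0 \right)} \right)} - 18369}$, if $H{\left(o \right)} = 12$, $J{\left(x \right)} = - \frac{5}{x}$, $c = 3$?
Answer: $\frac{i \sqrt{165381}}{3} \approx 135.56 i$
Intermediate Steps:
$X{\left(p \right)} = - 4 p$
$z{\left(m \right)} = - \frac{20}{3}$ ($z{\left(m \right)} = - \left(-4\right) \left(- \frac{5}{3}\right) = - \left(-4\right) \left(\left(-5\right) \frac{1}{3}\right) = - \frac{\left(-4\right) \left(-5\right)}{3} = \left(-1\right) \frac{20}{3} = - \frac{20}{3}$)
$\sqrt{z{\left(H{\left(0 \right)} \right)} - 18369} = \sqrt{- \frac{20}{3} - 18369} = \sqrt{- \frac{55127}{3}} = \frac{i \sqrt{165381}}{3}$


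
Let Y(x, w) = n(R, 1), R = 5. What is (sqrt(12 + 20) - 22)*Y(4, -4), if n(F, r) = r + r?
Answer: -44 + 8*sqrt(2) ≈ -32.686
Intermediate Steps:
n(F, r) = 2*r
Y(x, w) = 2 (Y(x, w) = 2*1 = 2)
(sqrt(12 + 20) - 22)*Y(4, -4) = (sqrt(12 + 20) - 22)*2 = (sqrt(32) - 22)*2 = (4*sqrt(2) - 22)*2 = (-22 + 4*sqrt(2))*2 = -44 + 8*sqrt(2)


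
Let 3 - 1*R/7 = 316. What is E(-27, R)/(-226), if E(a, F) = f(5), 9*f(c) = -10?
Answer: 5/1017 ≈ 0.0049164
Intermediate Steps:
R = -2191 (R = 21 - 7*316 = 21 - 2212 = -2191)
f(c) = -10/9 (f(c) = (1/9)*(-10) = -10/9)
E(a, F) = -10/9
E(-27, R)/(-226) = -10/9/(-226) = -10/9*(-1/226) = 5/1017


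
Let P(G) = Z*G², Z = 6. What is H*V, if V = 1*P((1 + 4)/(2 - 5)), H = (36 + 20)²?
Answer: 156800/3 ≈ 52267.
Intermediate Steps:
P(G) = 6*G²
H = 3136 (H = 56² = 3136)
V = 50/3 (V = 1*(6*((1 + 4)/(2 - 5))²) = 1*(6*(5/(-3))²) = 1*(6*(5*(-⅓))²) = 1*(6*(-5/3)²) = 1*(6*(25/9)) = 1*(50/3) = 50/3 ≈ 16.667)
H*V = 3136*(50/3) = 156800/3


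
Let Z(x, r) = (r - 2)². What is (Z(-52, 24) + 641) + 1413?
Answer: 2538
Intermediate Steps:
Z(x, r) = (-2 + r)²
(Z(-52, 24) + 641) + 1413 = ((-2 + 24)² + 641) + 1413 = (22² + 641) + 1413 = (484 + 641) + 1413 = 1125 + 1413 = 2538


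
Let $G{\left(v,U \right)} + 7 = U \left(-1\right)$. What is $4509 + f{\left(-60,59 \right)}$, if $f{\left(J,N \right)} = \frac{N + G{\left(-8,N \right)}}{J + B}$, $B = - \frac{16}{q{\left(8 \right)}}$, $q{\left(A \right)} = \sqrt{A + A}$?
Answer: $\frac{288583}{64} \approx 4509.1$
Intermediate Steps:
$G{\left(v,U \right)} = -7 - U$ ($G{\left(v,U \right)} = -7 + U \left(-1\right) = -7 - U$)
$q{\left(A \right)} = \sqrt{2} \sqrt{A}$ ($q{\left(A \right)} = \sqrt{2 A} = \sqrt{2} \sqrt{A}$)
$B = -4$ ($B = - \frac{16}{\sqrt{2} \sqrt{8}} = - \frac{16}{\sqrt{2} \cdot 2 \sqrt{2}} = - \frac{16}{4} = \left(-16\right) \frac{1}{4} = -4$)
$f{\left(J,N \right)} = - \frac{7}{-4 + J}$ ($f{\left(J,N \right)} = \frac{N - \left(7 + N\right)}{J - 4} = - \frac{7}{-4 + J}$)
$4509 + f{\left(-60,59 \right)} = 4509 - \frac{7}{-4 - 60} = 4509 - \frac{7}{-64} = 4509 - - \frac{7}{64} = 4509 + \frac{7}{64} = \frac{288583}{64}$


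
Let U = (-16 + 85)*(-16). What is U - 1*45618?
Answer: -46722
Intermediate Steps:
U = -1104 (U = 69*(-16) = -1104)
U - 1*45618 = -1104 - 1*45618 = -1104 - 45618 = -46722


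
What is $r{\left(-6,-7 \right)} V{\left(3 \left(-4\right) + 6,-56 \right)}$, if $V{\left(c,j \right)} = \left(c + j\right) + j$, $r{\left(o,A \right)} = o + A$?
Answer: $1534$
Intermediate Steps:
$r{\left(o,A \right)} = A + o$
$V{\left(c,j \right)} = c + 2 j$
$r{\left(-6,-7 \right)} V{\left(3 \left(-4\right) + 6,-56 \right)} = \left(-7 - 6\right) \left(\left(3 \left(-4\right) + 6\right) + 2 \left(-56\right)\right) = - 13 \left(\left(-12 + 6\right) - 112\right) = - 13 \left(-6 - 112\right) = \left(-13\right) \left(-118\right) = 1534$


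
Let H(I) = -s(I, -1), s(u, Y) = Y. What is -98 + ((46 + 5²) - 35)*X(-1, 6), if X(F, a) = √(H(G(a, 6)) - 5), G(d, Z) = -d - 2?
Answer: -98 + 72*I ≈ -98.0 + 72.0*I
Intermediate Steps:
G(d, Z) = -2 - d
H(I) = 1 (H(I) = -1*(-1) = 1)
X(F, a) = 2*I (X(F, a) = √(1 - 5) = √(-4) = 2*I)
-98 + ((46 + 5²) - 35)*X(-1, 6) = -98 + ((46 + 5²) - 35)*(2*I) = -98 + ((46 + 25) - 35)*(2*I) = -98 + (71 - 35)*(2*I) = -98 + 36*(2*I) = -98 + 72*I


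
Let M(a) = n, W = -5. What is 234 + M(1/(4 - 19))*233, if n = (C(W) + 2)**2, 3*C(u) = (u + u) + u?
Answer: 2331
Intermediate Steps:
C(u) = u (C(u) = ((u + u) + u)/3 = (2*u + u)/3 = (3*u)/3 = u)
n = 9 (n = (-5 + 2)**2 = (-3)**2 = 9)
M(a) = 9
234 + M(1/(4 - 19))*233 = 234 + 9*233 = 234 + 2097 = 2331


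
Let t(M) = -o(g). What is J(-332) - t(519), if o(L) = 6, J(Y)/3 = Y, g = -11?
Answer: -990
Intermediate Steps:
J(Y) = 3*Y
t(M) = -6 (t(M) = -1*6 = -6)
J(-332) - t(519) = 3*(-332) - 1*(-6) = -996 + 6 = -990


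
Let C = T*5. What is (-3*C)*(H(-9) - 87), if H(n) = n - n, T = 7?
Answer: 9135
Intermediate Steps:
H(n) = 0
C = 35 (C = 7*5 = 35)
(-3*C)*(H(-9) - 87) = (-3*35)*(0 - 87) = -105*(-87) = 9135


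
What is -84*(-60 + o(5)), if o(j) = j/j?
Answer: 4956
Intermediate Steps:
o(j) = 1
-84*(-60 + o(5)) = -84*(-60 + 1) = -84*(-59) = 4956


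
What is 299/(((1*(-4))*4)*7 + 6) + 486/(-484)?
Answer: -24529/6413 ≈ -3.8249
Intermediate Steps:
299/(((1*(-4))*4)*7 + 6) + 486/(-484) = 299/(-4*4*7 + 6) + 486*(-1/484) = 299/(-16*7 + 6) - 243/242 = 299/(-112 + 6) - 243/242 = 299/(-106) - 243/242 = 299*(-1/106) - 243/242 = -299/106 - 243/242 = -24529/6413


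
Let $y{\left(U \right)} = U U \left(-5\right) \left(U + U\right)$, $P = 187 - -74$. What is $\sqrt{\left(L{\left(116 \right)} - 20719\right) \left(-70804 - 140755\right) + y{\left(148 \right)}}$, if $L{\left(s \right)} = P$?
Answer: $\sqrt{4295656102} \approx 65541.0$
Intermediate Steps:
$P = 261$ ($P = 187 + 74 = 261$)
$L{\left(s \right)} = 261$
$y{\left(U \right)} = - 10 U^{3}$ ($y{\left(U \right)} = U^{2} \left(-5\right) 2 U = - 5 U^{2} \cdot 2 U = - 10 U^{3}$)
$\sqrt{\left(L{\left(116 \right)} - 20719\right) \left(-70804 - 140755\right) + y{\left(148 \right)}} = \sqrt{\left(261 - 20719\right) \left(-70804 - 140755\right) - 10 \cdot 148^{3}} = \sqrt{\left(-20458\right) \left(-211559\right) - 32417920} = \sqrt{4328074022 - 32417920} = \sqrt{4295656102}$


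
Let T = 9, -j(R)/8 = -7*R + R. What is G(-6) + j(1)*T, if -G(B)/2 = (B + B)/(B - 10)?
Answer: 861/2 ≈ 430.50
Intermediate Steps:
j(R) = 48*R (j(R) = -8*(-7*R + R) = -(-48)*R = 48*R)
G(B) = -4*B/(-10 + B) (G(B) = -2*(B + B)/(B - 10) = -2*2*B/(-10 + B) = -4*B/(-10 + B))
G(-6) + j(1)*T = -4*(-6)/(-10 - 6) + (48*1)*9 = -4*(-6)/(-16) + 48*9 = -4*(-6)*(-1/16) + 432 = -3/2 + 432 = 861/2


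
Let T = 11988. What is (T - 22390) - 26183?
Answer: -36585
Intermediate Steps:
(T - 22390) - 26183 = (11988 - 22390) - 26183 = -10402 - 26183 = -36585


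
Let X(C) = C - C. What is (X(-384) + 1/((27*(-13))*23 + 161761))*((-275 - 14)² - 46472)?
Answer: 37049/153688 ≈ 0.24107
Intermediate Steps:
X(C) = 0
(X(-384) + 1/((27*(-13))*23 + 161761))*((-275 - 14)² - 46472) = (0 + 1/((27*(-13))*23 + 161761))*((-275 - 14)² - 46472) = (0 + 1/(-351*23 + 161761))*((-289)² - 46472) = (0 + 1/(-8073 + 161761))*(83521 - 46472) = (0 + 1/153688)*37049 = (1/153688)*37049 = 37049/153688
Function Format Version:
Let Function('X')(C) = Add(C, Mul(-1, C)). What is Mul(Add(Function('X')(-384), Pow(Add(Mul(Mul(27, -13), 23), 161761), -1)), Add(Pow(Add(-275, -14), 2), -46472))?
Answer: Rational(37049, 153688) ≈ 0.24107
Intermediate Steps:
Function('X')(C) = 0
Mul(Add(Function('X')(-384), Pow(Add(Mul(Mul(27, -13), 23), 161761), -1)), Add(Pow(Add(-275, -14), 2), -46472)) = Mul(Add(0, Pow(Add(Mul(Mul(27, -13), 23), 161761), -1)), Add(Pow(Add(-275, -14), 2), -46472)) = Mul(Add(0, Pow(Add(Mul(-351, 23), 161761), -1)), Add(Pow(-289, 2), -46472)) = Mul(Add(0, Pow(Add(-8073, 161761), -1)), Add(83521, -46472)) = Mul(Add(0, Pow(153688, -1)), 37049) = Mul(Add(0, Rational(1, 153688)), 37049) = Mul(Rational(1, 153688), 37049) = Rational(37049, 153688)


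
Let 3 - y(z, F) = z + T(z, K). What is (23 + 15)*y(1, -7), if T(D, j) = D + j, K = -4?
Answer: 190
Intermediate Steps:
y(z, F) = 7 - 2*z (y(z, F) = 3 - (z + (z - 4)) = 3 - (z + (-4 + z)) = 3 - (-4 + 2*z) = 3 + (4 - 2*z) = 7 - 2*z)
(23 + 15)*y(1, -7) = (23 + 15)*(7 - 2*1) = 38*(7 - 2) = 38*5 = 190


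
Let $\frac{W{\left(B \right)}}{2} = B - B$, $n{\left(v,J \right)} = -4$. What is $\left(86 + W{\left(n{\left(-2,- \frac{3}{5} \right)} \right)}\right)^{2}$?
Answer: $7396$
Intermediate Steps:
$W{\left(B \right)} = 0$ ($W{\left(B \right)} = 2 \left(B - B\right) = 2 \cdot 0 = 0$)
$\left(86 + W{\left(n{\left(-2,- \frac{3}{5} \right)} \right)}\right)^{2} = \left(86 + 0\right)^{2} = 86^{2} = 7396$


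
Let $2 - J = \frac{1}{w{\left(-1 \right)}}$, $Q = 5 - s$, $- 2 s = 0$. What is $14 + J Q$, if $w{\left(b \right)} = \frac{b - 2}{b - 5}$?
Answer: $14$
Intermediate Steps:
$s = 0$ ($s = \left(- \frac{1}{2}\right) 0 = 0$)
$w{\left(b \right)} = \frac{-2 + b}{-5 + b}$
$Q = 5$ ($Q = 5 - 0 = 5 + 0 = 5$)
$J = 0$ ($J = 2 - \frac{1}{\frac{1}{-5 - 1} \left(-2 - 1\right)} = 2 - \frac{1}{\frac{1}{-6} \left(-3\right)} = 2 - \frac{1}{\left(- \frac{1}{6}\right) \left(-3\right)} = 2 - \frac{1}{\frac{1}{2}} = 2 - 2 = 0$)
$14 + J Q = 14 + 0 \cdot 5 = 14 + 0 = 14$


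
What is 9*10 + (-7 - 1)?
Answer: 82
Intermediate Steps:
9*10 + (-7 - 1) = 90 - 8 = 82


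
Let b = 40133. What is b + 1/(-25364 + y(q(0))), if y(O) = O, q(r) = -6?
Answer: 1018174209/25370 ≈ 40133.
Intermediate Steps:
b + 1/(-25364 + y(q(0))) = 40133 + 1/(-25364 - 6) = 40133 + 1/(-25370) = 40133 - 1/25370 = 1018174209/25370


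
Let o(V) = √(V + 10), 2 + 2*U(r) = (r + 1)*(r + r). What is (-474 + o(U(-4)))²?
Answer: (474 - √21)² ≈ 2.2035e+5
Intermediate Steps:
U(r) = -1 + r*(1 + r) (U(r) = -1 + ((r + 1)*(r + r))/2 = -1 + ((1 + r)*(2*r))/2 = -1 + (2*r*(1 + r))/2 = -1 + r*(1 + r))
o(V) = √(10 + V)
(-474 + o(U(-4)))² = (-474 + √(10 + (-1 - 4 + (-4)²)))² = (-474 + √(10 + (-1 - 4 + 16)))² = (-474 + √(10 + 11))² = (-474 + √21)²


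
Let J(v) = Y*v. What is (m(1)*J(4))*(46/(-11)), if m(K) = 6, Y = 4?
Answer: -4416/11 ≈ -401.45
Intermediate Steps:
J(v) = 4*v
(m(1)*J(4))*(46/(-11)) = (6*(4*4))*(46/(-11)) = (6*16)*(46*(-1/11)) = 96*(-46/11) = -4416/11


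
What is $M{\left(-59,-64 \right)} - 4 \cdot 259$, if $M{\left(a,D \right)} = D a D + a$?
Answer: $-242759$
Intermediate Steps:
$M{\left(a,D \right)} = a + a D^{2}$ ($M{\left(a,D \right)} = a D^{2} + a = a + a D^{2}$)
$M{\left(-59,-64 \right)} - 4 \cdot 259 = - 59 \left(1 + \left(-64\right)^{2}\right) - 4 \cdot 259 = - 59 \left(1 + 4096\right) - 1036 = \left(-59\right) 4097 - 1036 = -241723 - 1036 = -242759$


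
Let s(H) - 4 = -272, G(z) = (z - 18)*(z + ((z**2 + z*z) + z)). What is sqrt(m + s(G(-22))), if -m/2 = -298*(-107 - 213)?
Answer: 2*I*sqrt(47747) ≈ 437.02*I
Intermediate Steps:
G(z) = (-18 + z)*(2*z + 2*z**2) (G(z) = (-18 + z)*(z + ((z**2 + z**2) + z)) = (-18 + z)*(z + (2*z**2 + z)) = (-18 + z)*(z + (z + 2*z**2)) = (-18 + z)*(2*z + 2*z**2))
s(H) = -268 (s(H) = 4 - 272 = -268)
m = -190720 (m = -(-596)*(-107 - 213) = -(-596)*(-320) = -2*95360 = -190720)
sqrt(m + s(G(-22))) = sqrt(-190720 - 268) = sqrt(-190988) = 2*I*sqrt(47747)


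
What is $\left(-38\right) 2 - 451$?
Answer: $-527$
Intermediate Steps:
$\left(-38\right) 2 - 451 = -76 - 451 = -527$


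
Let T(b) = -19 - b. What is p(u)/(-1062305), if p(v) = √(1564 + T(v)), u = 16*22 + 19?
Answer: -√1174/1062305 ≈ -3.2254e-5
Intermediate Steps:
u = 371 (u = 352 + 19 = 371)
p(v) = √(1545 - v) (p(v) = √(1564 + (-19 - v)) = √(1545 - v))
p(u)/(-1062305) = √(1545 - 1*371)/(-1062305) = √(1545 - 371)*(-1/1062305) = √1174*(-1/1062305) = -√1174/1062305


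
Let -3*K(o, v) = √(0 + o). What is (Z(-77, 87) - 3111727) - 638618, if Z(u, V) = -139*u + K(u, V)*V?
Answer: -3739642 - 29*I*√77 ≈ -3.7396e+6 - 254.47*I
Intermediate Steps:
K(o, v) = -√o/3 (K(o, v) = -√(0 + o)/3 = -√o/3)
Z(u, V) = -139*u - V*√u/3 (Z(u, V) = -139*u + (-√u/3)*V = -139*u - V*√u/3)
(Z(-77, 87) - 3111727) - 638618 = ((-139*(-77) - ⅓*87*√(-77)) - 3111727) - 638618 = ((10703 - ⅓*87*I*√77) - 3111727) - 638618 = ((10703 - 29*I*√77) - 3111727) - 638618 = (-3101024 - 29*I*√77) - 638618 = -3739642 - 29*I*√77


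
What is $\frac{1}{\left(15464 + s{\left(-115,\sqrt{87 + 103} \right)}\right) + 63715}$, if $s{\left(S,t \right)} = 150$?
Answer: $\frac{1}{79329} \approx 1.2606 \cdot 10^{-5}$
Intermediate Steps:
$\frac{1}{\left(15464 + s{\left(-115,\sqrt{87 + 103} \right)}\right) + 63715} = \frac{1}{\left(15464 + 150\right) + 63715} = \frac{1}{15614 + 63715} = \frac{1}{79329}$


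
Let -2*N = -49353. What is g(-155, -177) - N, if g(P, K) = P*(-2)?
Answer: -48733/2 ≈ -24367.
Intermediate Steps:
g(P, K) = -2*P
N = 49353/2 (N = -½*(-49353) = 49353/2 ≈ 24677.)
g(-155, -177) - N = -2*(-155) - 1*49353/2 = 310 - 49353/2 = -48733/2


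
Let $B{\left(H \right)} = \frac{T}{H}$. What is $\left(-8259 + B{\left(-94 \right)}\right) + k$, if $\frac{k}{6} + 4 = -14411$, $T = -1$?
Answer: $- \frac{8906405}{94} \approx -94749.0$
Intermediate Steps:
$k = -86490$ ($k = -24 + 6 \left(-14411\right) = -24 - 86466 = -86490$)
$B{\left(H \right)} = - \frac{1}{H}$
$\left(-8259 + B{\left(-94 \right)}\right) + k = \left(-8259 - \frac{1}{-94}\right) - 86490 = \left(-8259 - - \frac{1}{94}\right) - 86490 = \left(-8259 + \frac{1}{94}\right) - 86490 = - \frac{776345}{94} - 86490 = - \frac{8906405}{94}$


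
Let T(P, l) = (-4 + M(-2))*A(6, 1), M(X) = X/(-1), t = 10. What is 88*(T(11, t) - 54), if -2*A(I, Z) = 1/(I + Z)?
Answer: -33176/7 ≈ -4739.4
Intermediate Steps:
M(X) = -X (M(X) = X*(-1) = -X)
A(I, Z) = -1/(2*(I + Z))
T(P, l) = ⅐ (T(P, l) = (-4 - 1*(-2))*(-1/(2*6 + 2*1)) = (-4 + 2)*(-1/(12 + 2)) = -(-2)/14 = -2*(-1/14) = ⅐)
88*(T(11, t) - 54) = 88*(⅐ - 54) = 88*(-377/7) = -33176/7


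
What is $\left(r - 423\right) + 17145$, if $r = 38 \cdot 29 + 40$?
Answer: $17864$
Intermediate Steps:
$r = 1142$ ($r = 1102 + 40 = 1142$)
$\left(r - 423\right) + 17145 = \left(1142 - 423\right) + 17145 = 719 + 17145 = 17864$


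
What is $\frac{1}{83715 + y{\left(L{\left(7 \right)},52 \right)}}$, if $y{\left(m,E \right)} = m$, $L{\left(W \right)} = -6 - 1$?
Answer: $\frac{1}{83708} \approx 1.1946 \cdot 10^{-5}$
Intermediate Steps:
$L{\left(W \right)} = -7$ ($L{\left(W \right)} = -6 - 1 = -7$)
$\frac{1}{83715 + y{\left(L{\left(7 \right)},52 \right)}} = \frac{1}{83715 - 7} = \frac{1}{83708}$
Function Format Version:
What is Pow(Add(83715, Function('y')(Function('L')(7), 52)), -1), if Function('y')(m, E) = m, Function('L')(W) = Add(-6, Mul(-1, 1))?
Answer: Rational(1, 83708) ≈ 1.1946e-5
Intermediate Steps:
Function('L')(W) = -7 (Function('L')(W) = Add(-6, -1) = -7)
Pow(Add(83715, Function('y')(Function('L')(7), 52)), -1) = Pow(Add(83715, -7), -1) = Pow(83708, -1) = Rational(1, 83708)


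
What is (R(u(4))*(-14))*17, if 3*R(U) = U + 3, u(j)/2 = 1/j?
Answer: -833/3 ≈ -277.67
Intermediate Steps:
u(j) = 2/j (u(j) = 2*(1/j) = 2/j)
R(U) = 1 + U/3 (R(U) = (U + 3)/3 = (3 + U)/3 = 1 + U/3)
(R(u(4))*(-14))*17 = ((1 + (2/4)/3)*(-14))*17 = ((1 + (2*(¼))/3)*(-14))*17 = ((1 + (⅓)*(½))*(-14))*17 = ((1 + ⅙)*(-14))*17 = ((7/6)*(-14))*17 = -49/3*17 = -833/3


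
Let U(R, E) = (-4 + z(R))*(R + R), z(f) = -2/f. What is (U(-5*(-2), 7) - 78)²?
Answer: 26244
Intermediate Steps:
U(R, E) = 2*R*(-4 - 2/R) (U(R, E) = (-4 - 2/R)*(R + R) = (-4 - 2/R)*(2*R) = 2*R*(-4 - 2/R))
(U(-5*(-2), 7) - 78)² = ((-4 - (-40)*(-2)) - 78)² = ((-4 - 8*10) - 78)² = ((-4 - 80) - 78)² = (-84 - 78)² = (-162)² = 26244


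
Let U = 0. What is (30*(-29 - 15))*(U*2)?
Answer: 0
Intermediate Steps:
(30*(-29 - 15))*(U*2) = (30*(-29 - 15))*(0*2) = (30*(-44))*0 = -1320*0 = 0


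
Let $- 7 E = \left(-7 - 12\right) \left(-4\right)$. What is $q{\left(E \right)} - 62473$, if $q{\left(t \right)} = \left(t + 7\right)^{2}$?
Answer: $- \frac{3060448}{49} \approx -62458.0$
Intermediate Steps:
$E = - \frac{76}{7}$ ($E = - \frac{\left(-7 - 12\right) \left(-4\right)}{7} = - \frac{\left(-19\right) \left(-4\right)}{7} = \left(- \frac{1}{7}\right) 76 = - \frac{76}{7} \approx -10.857$)
$q{\left(t \right)} = \left(7 + t\right)^{2}$
$q{\left(E \right)} - 62473 = \left(7 - \frac{76}{7}\right)^{2} - 62473 = \left(- \frac{27}{7}\right)^{2} - 62473 = \frac{729}{49} - 62473 = - \frac{3060448}{49}$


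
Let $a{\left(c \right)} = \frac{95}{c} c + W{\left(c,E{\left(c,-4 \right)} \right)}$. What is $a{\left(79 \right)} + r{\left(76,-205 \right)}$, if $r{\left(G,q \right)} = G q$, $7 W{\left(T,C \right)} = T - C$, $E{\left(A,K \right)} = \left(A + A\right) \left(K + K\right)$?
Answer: $- \frac{107052}{7} \approx -15293.0$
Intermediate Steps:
$E{\left(A,K \right)} = 4 A K$ ($E{\left(A,K \right)} = 2 A 2 K = 4 A K$)
$W{\left(T,C \right)} = - \frac{C}{7} + \frac{T}{7}$ ($W{\left(T,C \right)} = \frac{T - C}{7} = - \frac{C}{7} + \frac{T}{7}$)
$a{\left(c \right)} = 95 + \frac{17 c}{7}$ ($a{\left(c \right)} = \frac{95}{c} c - \left(- \frac{c}{7} + \frac{1}{7} \cdot 4 c \left(-4\right)\right) = 95 - \left(- \frac{c}{7} + \frac{1}{7} \left(-16\right) c\right) = 95 + \left(\frac{16 c}{7} + \frac{c}{7}\right) = 95 + \frac{17 c}{7}$)
$a{\left(79 \right)} + r{\left(76,-205 \right)} = \left(95 + \frac{17}{7} \cdot 79\right) + 76 \left(-205\right) = \left(95 + \frac{1343}{7}\right) - 15580 = \frac{2008}{7} - 15580 = - \frac{107052}{7}$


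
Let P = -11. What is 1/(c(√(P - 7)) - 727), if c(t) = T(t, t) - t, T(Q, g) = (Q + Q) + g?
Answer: -727/528601 - 6*I*√2/528601 ≈ -0.0013753 - 1.6052e-5*I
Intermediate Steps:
T(Q, g) = g + 2*Q (T(Q, g) = 2*Q + g = g + 2*Q)
c(t) = 2*t (c(t) = (t + 2*t) - t = 3*t - t = 2*t)
1/(c(√(P - 7)) - 727) = 1/(2*√(-11 - 7) - 727) = 1/(2*√(-18) - 727) = 1/(2*(3*I*√2) - 727) = 1/(6*I*√2 - 727) = 1/(-727 + 6*I*√2)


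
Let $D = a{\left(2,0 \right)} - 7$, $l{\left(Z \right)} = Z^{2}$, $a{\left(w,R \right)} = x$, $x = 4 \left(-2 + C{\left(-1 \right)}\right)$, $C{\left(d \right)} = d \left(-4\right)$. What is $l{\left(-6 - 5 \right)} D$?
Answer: $121$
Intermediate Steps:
$C{\left(d \right)} = - 4 d$
$x = 8$ ($x = 4 \left(-2 - -4\right) = 4 \left(-2 + 4\right) = 4 \cdot 2 = 8$)
$a{\left(w,R \right)} = 8$
$D = 1$ ($D = 8 - 7 = 1$)
$l{\left(-6 - 5 \right)} D = \left(-6 - 5\right)^{2} \cdot 1 = \left(-11\right)^{2} \cdot 1 = 121 \cdot 1 = 121$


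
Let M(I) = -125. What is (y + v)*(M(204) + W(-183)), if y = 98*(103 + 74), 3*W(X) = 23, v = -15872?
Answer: -518848/3 ≈ -1.7295e+5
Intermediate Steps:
W(X) = 23/3 (W(X) = (⅓)*23 = 23/3)
y = 17346 (y = 98*177 = 17346)
(y + v)*(M(204) + W(-183)) = (17346 - 15872)*(-125 + 23/3) = 1474*(-352/3) = -518848/3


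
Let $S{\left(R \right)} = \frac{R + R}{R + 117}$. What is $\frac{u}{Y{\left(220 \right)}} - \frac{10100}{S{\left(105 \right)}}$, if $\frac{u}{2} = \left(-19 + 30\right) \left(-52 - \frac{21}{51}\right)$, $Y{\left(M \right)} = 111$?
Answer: $- \frac{47057198}{4403} \approx -10688.0$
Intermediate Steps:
$S{\left(R \right)} = \frac{2 R}{117 + R}$
$u = - \frac{19602}{17}$ ($u = 2 \left(-19 + 30\right) \left(-52 - \frac{21}{51}\right) = 2 \cdot 11 \left(-52 - \frac{7}{17}\right) = 2 \cdot 11 \left(- \frac{891}{17}\right) = 2 \left(- \frac{9801}{17}\right) = - \frac{19602}{17} \approx -1153.1$)
$\frac{u}{Y{\left(220 \right)}} - \frac{10100}{S{\left(105 \right)}} = - \frac{19602}{17 \cdot 111} - \frac{10100}{2 \cdot 105 \frac{1}{117 + 105}} = \left(- \frac{19602}{17}\right) \frac{1}{111} - \frac{10100}{2 \cdot 105 \cdot \frac{1}{222}} = - \frac{6534}{629} - \frac{10100}{2 \cdot 105 \cdot \frac{1}{222}} = - \frac{6534}{629} - \frac{10100}{\frac{35}{37}} = - \frac{6534}{629} - \frac{74740}{7} = - \frac{47057198}{4403}$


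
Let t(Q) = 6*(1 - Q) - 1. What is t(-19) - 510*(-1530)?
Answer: 780419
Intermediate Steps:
t(Q) = 5 - 6*Q (t(Q) = (6 - 6*Q) - 1 = 5 - 6*Q)
t(-19) - 510*(-1530) = (5 - 6*(-19)) - 510*(-1530) = (5 + 114) + 780300 = 119 + 780300 = 780419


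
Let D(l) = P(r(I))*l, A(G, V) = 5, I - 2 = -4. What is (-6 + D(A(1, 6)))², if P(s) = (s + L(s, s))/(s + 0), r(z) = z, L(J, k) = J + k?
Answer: 81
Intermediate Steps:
I = -2 (I = 2 - 4 = -2)
P(s) = 3 (P(s) = (s + (s + s))/(s + 0) = (s + 2*s)/s = (3*s)/s = 3)
D(l) = 3*l
(-6 + D(A(1, 6)))² = (-6 + 3*5)² = (-6 + 15)² = 9² = 81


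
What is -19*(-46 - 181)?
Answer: 4313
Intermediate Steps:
-19*(-46 - 181) = -19*(-227) = 4313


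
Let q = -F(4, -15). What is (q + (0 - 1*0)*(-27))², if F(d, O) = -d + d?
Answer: 0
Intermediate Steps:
F(d, O) = 0
q = 0 (q = -1*0 = 0)
(q + (0 - 1*0)*(-27))² = (0 + (0 - 1*0)*(-27))² = (0 + (0 + 0)*(-27))² = (0 + 0*(-27))² = (0 + 0)² = 0² = 0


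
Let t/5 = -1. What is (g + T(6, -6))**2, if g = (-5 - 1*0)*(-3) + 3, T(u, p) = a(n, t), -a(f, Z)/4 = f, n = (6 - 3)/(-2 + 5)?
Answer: 196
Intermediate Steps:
t = -5 (t = 5*(-1) = -5)
n = 1 (n = 3/3 = 3*(1/3) = 1)
a(f, Z) = -4*f
T(u, p) = -4 (T(u, p) = -4*1 = -4)
g = 18 (g = (-5 + 0)*(-3) + 3 = -5*(-3) + 3 = 15 + 3 = 18)
(g + T(6, -6))**2 = (18 - 4)**2 = 14**2 = 196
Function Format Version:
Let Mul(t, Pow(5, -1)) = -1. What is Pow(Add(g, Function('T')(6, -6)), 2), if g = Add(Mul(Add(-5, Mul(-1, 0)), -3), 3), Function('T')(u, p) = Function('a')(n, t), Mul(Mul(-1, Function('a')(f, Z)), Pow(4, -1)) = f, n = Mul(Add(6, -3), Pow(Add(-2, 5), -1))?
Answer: 196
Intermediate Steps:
t = -5 (t = Mul(5, -1) = -5)
n = 1 (n = Mul(3, Pow(3, -1)) = Mul(3, Rational(1, 3)) = 1)
Function('a')(f, Z) = Mul(-4, f)
Function('T')(u, p) = -4 (Function('T')(u, p) = Mul(-4, 1) = -4)
g = 18 (g = Add(Mul(Add(-5, 0), -3), 3) = Add(Mul(-5, -3), 3) = Add(15, 3) = 18)
Pow(Add(g, Function('T')(6, -6)), 2) = Pow(Add(18, -4), 2) = Pow(14, 2) = 196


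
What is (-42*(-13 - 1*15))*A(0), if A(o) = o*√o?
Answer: 0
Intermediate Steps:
A(o) = o^(3/2)
(-42*(-13 - 1*15))*A(0) = (-42*(-13 - 1*15))*0^(3/2) = -42*(-13 - 15)*0 = -42*(-28)*0 = 1176*0 = 0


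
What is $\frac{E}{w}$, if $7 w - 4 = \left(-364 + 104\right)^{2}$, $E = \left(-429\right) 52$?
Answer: $- \frac{39039}{16901} \approx -2.3099$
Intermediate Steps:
$E = -22308$
$w = \frac{67604}{7}$ ($w = \frac{4}{7} + \frac{\left(-364 + 104\right)^{2}}{7} = \frac{4}{7} + \frac{\left(-260\right)^{2}}{7} = \frac{4}{7} + \frac{1}{7} \cdot 67600 = \frac{4}{7} + \frac{67600}{7} = \frac{67604}{7} \approx 9657.7$)
$\frac{E}{w} = - \frac{22308}{\frac{67604}{7}} = \left(-22308\right) \frac{7}{67604} = - \frac{39039}{16901}$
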